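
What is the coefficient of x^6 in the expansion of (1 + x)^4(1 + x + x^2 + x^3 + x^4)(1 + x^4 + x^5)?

(1 + x)^4 has coefficients 1,4,6,4,1 for degrees 0…4.
(1 + x + x^2 + x^3 + x^4) has coefficients 1,1,1,1,1,0,0 for degrees 0…6.
Finally multiplying by (1 + x^4 + x^5), the product of all factors after the first has coefficients 1,1,1,1,2,2,2 for degrees 0…6.
[x^6] = 1·2 + 4·2 + 6·2 + 4·1 + 1·1 = 27.

27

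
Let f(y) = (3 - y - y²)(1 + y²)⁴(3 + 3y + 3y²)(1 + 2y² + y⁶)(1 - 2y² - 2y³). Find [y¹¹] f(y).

-234

(3 - y - y²) has coefficients 3,-1,-1 for degrees 0…2.
(1 + y²)⁴ has coefficients 1,0,4,0,6,0,4,0,1,0,0,0 for degrees 0…11.
Multiplying by (3 + 3y + 3y²) gives running coefficients 3,3,15,12,30,18,30,12,15,3,3,0 for degrees 0…11.
Multiplying by (1 + 2y² + y⁶) gives running coefficients 3,3,21,18,60,42,93,51,90,39,63,24 for degrees 0…11.
Finally multiplying by (1 - 2y² - 2y³), the product of all factors after the first has coefficients 3,3,15,6,12,-36,-63,-153,-180,-249,-219,-234 for degrees 0…11.
[y¹¹] = 3·(-234) − 1·(-219) − 1·(-249) = -234.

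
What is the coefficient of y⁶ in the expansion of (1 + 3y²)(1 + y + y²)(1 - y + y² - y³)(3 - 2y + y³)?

(1 + 3y²) has coefficients 1,0,3 for degrees 0…2.
(1 + y + y²) has coefficients 1,1,1,0,0,0,0 for degrees 0…6.
Multiplying by (1 - y + y² - y³) gives running coefficients 1,0,1,-1,0,-1,0 for degrees 0…6.
Finally multiplying by (3 - 2y + y³), the product of all factors after the first has coefficients 3,-2,3,-4,2,-2,1 for degrees 0…6.
[y⁶] = 1·1 + 3·2 = 7.

7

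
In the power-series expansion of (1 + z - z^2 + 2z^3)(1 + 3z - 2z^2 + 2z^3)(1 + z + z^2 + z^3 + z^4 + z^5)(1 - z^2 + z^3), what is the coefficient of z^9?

(1 + z - z^2 + 2z^3) has coefficients 1,1,-1,2 for degrees 0…3.
(1 + 3z - 2z^2 + 2z^3) has coefficients 1,3,-2,2,0,0,0,0,0,0 for degrees 0…9.
Multiplying by (1 + z + z^2 + z^3 + z^4 + z^5) gives running coefficients 1,4,2,4,4,4,3,0,2,0 for degrees 0…9.
Finally multiplying by (1 - z^2 + z^3), the product of all factors after the first has coefficients 1,4,1,1,6,2,3,0,3,3 for degrees 0…9.
[z^9] = 1·3 + 1·3 − 1·0 + 2·3 = 12.

12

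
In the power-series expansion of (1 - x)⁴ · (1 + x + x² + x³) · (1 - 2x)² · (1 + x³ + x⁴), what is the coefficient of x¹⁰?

(1 - x)⁴ has coefficients 1,-4,6,-4,1 for degrees 0…4.
(1 + x + x² + x³) has coefficients 1,1,1,1,0,0,0,0,0,0,0 for degrees 0…10.
Multiplying by (1 - 2x)² gives running coefficients 1,-3,1,1,0,4,0,0,0,0,0 for degrees 0…10.
Finally multiplying by (1 + x³ + x⁴), the product of all factors after the first has coefficients 1,-3,1,2,-2,2,2,1,4,4,0 for degrees 0…10.
[x¹⁰] = 1·0 − 4·4 + 6·4 − 4·1 + 1·2 = 6.

6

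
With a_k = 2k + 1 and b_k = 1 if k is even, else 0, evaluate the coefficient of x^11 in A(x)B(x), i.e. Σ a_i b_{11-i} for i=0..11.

This is [x^11] in the product of the two ordinary generating functions.
Σ = 1·0 + 3·1 + 5·0 + 7·1 + 9·0 + 11·1 + 13·0 + 15·1 + 17·0 + 19·1 + 21·0 + 23·1 = 78.

78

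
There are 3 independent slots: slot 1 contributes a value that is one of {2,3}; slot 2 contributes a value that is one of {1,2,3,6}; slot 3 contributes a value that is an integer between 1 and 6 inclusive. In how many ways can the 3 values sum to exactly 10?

The generating function for the choices is (y² + y³)·(y + y² + y³ + y⁶)·(y + y² + y³ + y⁴ + y⁵ + y⁶); the count is [y¹⁰].
(y² + y³) has coefficients 0,0,1,1 for degrees 0…3.
(y + y² + y³ + y⁶) has coefficients 0,1,1,1,0,0,1,0,0,0,0 for degrees 0…10.
Finally multiplying by (y + y² + y³ + y⁴ + y⁵ + y⁶), the product of all factors after the first has coefficients 0,0,1,2,3,3,3,4,3,2,1 for degrees 0…10.
[y¹⁰] = 1·3 + 1·4 = 7.

7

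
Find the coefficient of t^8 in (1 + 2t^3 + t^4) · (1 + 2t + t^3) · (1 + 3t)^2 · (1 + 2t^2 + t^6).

(1 + 2t^3 + t^4) has coefficients 1,0,0,2,1 for degrees 0…4.
(1 + 2t + t^3) has coefficients 1,2,0,1,0,0,0,0,0 for degrees 0…8.
Multiplying by (1 + 3t)^2 gives running coefficients 1,8,21,19,6,9,0,0,0 for degrees 0…8.
Finally multiplying by (1 + 2t^2 + t^6), the product of all factors after the first has coefficients 1,8,23,35,48,47,13,26,21 for degrees 0…8.
[t^8] = 1·21 + 2·47 + 1·48 = 163.

163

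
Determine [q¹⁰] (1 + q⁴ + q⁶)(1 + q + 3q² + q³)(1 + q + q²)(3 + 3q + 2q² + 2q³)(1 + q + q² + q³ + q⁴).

301

(1 + q⁴ + q⁶) has coefficients 1,0,0,0,1,0,1 for degrees 0…6.
(1 + q + 3q² + q³) has coefficients 1,1,3,1,0,0,0,0,0,0,0 for degrees 0…10.
Multiplying by (1 + q + q²) gives running coefficients 1,2,5,5,4,1,0,0,0,0,0 for degrees 0…10.
Multiplying by (3 + 3q + 2q² + 2q³) gives running coefficients 3,9,23,36,41,35,21,10,2,0,0 for degrees 0…10.
Finally multiplying by (1 + q + q² + q³ + q⁴), the product of all factors after the first has coefficients 3,12,35,71,112,144,156,143,109,68,33 for degrees 0…10.
[q¹⁰] = 1·33 + 1·156 + 1·112 = 301.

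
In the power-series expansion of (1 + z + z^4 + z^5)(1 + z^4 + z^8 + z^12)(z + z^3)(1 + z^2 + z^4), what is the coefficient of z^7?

5

(1 + z + z^4 + z^5) has coefficients 1,1,0,0,1,1 for degrees 0…5.
(1 + z^4 + z^8 + z^12) has coefficients 1,0,0,0,1,0,0,0 for degrees 0…7.
Multiplying by (z + z^3) gives running coefficients 0,1,0,1,0,1,0,1 for degrees 0…7.
Finally multiplying by (1 + z^2 + z^4), the product of all factors after the first has coefficients 0,1,0,2,0,3,0,3 for degrees 0…7.
[z^7] = 1·3 + 1·0 + 1·2 + 1·0 = 5.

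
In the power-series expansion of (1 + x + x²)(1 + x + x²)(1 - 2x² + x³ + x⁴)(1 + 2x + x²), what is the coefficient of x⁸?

10

(1 + x + x²) has coefficients 1,1,1 for degrees 0…2.
(1 + x + x²) has coefficients 1,1,1,0,0,0,0,0,0 for degrees 0…8.
Multiplying by (1 - 2x² + x³ + x⁴) gives running coefficients 1,1,-1,-1,0,2,1,0,0 for degrees 0…8.
Finally multiplying by (1 + 2x + x²), the product of all factors after the first has coefficients 1,3,2,-2,-3,1,5,4,1 for degrees 0…8.
[x⁸] = 1·1 + 1·4 + 1·5 = 10.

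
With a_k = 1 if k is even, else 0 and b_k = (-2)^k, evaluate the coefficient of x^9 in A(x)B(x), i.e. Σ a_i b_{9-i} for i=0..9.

The convolution is the x^9 coefficient of A(x)B(x).
Σ = 1·(-512) + 0·256 + 1·(-128) + 0·64 + 1·(-32) + 0·16 + 1·(-8) + 0·4 + 1·(-2) + 0·1 = -682.

-682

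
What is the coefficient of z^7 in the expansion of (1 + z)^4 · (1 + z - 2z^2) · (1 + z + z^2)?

(1 + z)^4 has coefficients 1,4,6,4,1 for degrees 0…4.
(1 + z - 2z^2) has coefficients 1,1,-2,0,0,0,0,0 for degrees 0…7.
Finally multiplying by (1 + z + z^2), the product of all factors after the first has coefficients 1,2,0,-1,-2,0,0,0 for degrees 0…7.
[z^7] = 1·0 + 4·0 + 6·0 + 4·(-2) + 1·(-1) = -9.

-9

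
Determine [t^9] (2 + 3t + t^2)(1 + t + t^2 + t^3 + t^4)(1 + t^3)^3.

(2 + 3t + t^2) has coefficients 2,3,1 for degrees 0…2.
(1 + t + t^2 + t^3 + t^4) has coefficients 1,1,1,1,1,0,0,0,0,0 for degrees 0…9.
Finally multiplying by (1 + t^3)^3, the product of all factors after the first has coefficients 1,1,1,4,4,3,6,6,3,4 for degrees 0…9.
[t^9] = 2·4 + 3·3 + 1·6 = 23.

23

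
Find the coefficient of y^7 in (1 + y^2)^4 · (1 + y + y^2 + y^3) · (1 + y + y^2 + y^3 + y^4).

(1 + y^2)^4 has coefficients 1,0,4,0,6,0,4,0 for degrees 0…7.
(1 + y + y^2 + y^3) has coefficients 1,1,1,1,0,0,0,0 for degrees 0…7.
Finally multiplying by (1 + y + y^2 + y^3 + y^4), the product of all factors after the first has coefficients 1,2,3,4,4,3,2,1 for degrees 0…7.
[y^7] = 1·1 + 4·3 + 6·4 + 4·2 = 45.

45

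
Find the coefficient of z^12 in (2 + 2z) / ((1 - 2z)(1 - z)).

24572

Partial fractions give a closed form: a_n = (6)·2^n + (-4)·1^n.
At n = 12: a_12 = 24572.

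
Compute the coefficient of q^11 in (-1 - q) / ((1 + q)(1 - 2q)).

The denominator gives the recurrence a_n = a_(n−1) + 2a_(n−2) for n ≥ 3; the numerator fixes a_0 = -1, a_1 = -2, a_2 = -4.
Iterating: -1, -2, -4, -8, -16, -32, -64, -128, -256, -512, -1024, -2048, so a_11 = -2048.

-2048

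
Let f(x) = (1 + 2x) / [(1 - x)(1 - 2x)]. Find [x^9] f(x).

Partial fractions give a closed form: a_n = (-3)·1^n + (4)·2^n.
At n = 9: a_9 = 2045.

2045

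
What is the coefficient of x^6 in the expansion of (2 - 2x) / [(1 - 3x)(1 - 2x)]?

The denominator gives the recurrence a_n = 5a_(n−1) − 6a_(n−2) for n ≥ 3; the numerator fixes a_0 = 2, a_1 = 8, a_2 = 28.
Iterating: 2, 8, 28, 92, 292, 908, 2788, so a_6 = 2788.

2788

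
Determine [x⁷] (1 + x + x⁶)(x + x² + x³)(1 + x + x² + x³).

(1 + x + x⁶) has coefficients 1,1,0,0,0,0,1 for degrees 0…6.
(x + x² + x³) has coefficients 0,1,1,1,0,0,0,0 for degrees 0…7.
Finally multiplying by (1 + x + x² + x³), the product of all factors after the first has coefficients 0,1,2,3,3,2,1,0 for degrees 0…7.
[x⁷] = 1·0 + 1·1 + 1·1 = 2.

2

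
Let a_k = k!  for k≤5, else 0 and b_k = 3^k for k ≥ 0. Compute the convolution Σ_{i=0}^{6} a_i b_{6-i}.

1872

Write out a_i and b_{6-i} for i = 0,…,6 and sum the products.
Σ = 1·729 + 1·243 + 2·81 + 6·27 + 24·9 + 120·3 + 0·1 = 1872.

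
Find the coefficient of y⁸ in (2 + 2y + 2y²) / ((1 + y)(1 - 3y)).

14216

The denominator gives the recurrence a_n = 2a_(n−1) + 3a_(n−2) for n ≥ 3; the numerator fixes a_0 = 2, a_1 = 6, a_2 = 20.
Iterating: 2, 6, 20, 58, 176, 526, 1580, 4738, 14216, so a_8 = 14216.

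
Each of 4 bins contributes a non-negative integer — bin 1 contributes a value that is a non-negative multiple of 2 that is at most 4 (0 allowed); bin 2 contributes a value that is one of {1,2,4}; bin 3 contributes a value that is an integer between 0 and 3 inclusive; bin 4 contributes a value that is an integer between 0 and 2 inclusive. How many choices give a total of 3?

6

The generating function for the choices is (1 + t^2 + t^4)·(t + t^2 + t^4)·(1 + t + t^2 + t^3)·(1 + t + t^2); the count is [t^3].
(1 + t^2 + t^4) has coefficients 1,0,1,0 for degrees 0…3.
(t + t^2 + t^4) has coefficients 0,1,1,0 for degrees 0…3.
Multiplying by (1 + t + t^2 + t^3) gives running coefficients 0,1,2,2 for degrees 0…3.
Finally multiplying by (1 + t + t^2), the product of all factors after the first has coefficients 0,1,3,5 for degrees 0…3.
[t^3] = 1·5 + 1·1 = 6.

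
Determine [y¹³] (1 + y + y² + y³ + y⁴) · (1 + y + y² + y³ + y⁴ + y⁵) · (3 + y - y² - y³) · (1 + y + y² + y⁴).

-6

(1 + y + y² + y³ + y⁴) has coefficients 1,1,1,1,1 for degrees 0…4.
(1 + y + y² + y³ + y⁴ + y⁵) has coefficients 1,1,1,1,1,1,0,0,0,0,0,0,0,0 for degrees 0…13.
Multiplying by (3 + y - y² - y³) gives running coefficients 3,4,3,2,2,2,-1,-2,-1,0,0,0,0,0 for degrees 0…13.
Finally multiplying by (1 + y + y² + y⁴), the product of all factors after the first has coefficients 3,7,10,9,10,10,6,1,-2,-1,-2,-2,-1,0 for degrees 0…13.
[y¹³] = 1·0 + 1·(-1) + 1·(-2) + 1·(-2) + 1·(-1) = -6.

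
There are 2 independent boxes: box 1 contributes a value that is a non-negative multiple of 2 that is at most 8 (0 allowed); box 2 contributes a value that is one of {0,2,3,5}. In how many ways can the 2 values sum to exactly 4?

2

The generating function for the choices is (1 + x² + x⁴ + x⁶ + x⁸)·(1 + x² + x³ + x⁵); the count is [x⁴].
(1 + x² + x⁴ + x⁶ + x⁸) has coefficients 1,0,1,0,1 for degrees 0…4.
(1 + x² + x³ + x⁵) has coefficients 1,0,1,1,0 for degrees 0…4.
[x⁴] = 1·0 + 1·1 + 1·1 = 2.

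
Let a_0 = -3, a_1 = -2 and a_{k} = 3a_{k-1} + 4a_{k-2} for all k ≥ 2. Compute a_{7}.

The ordinary generating function has denominator 1 - 3y - 4y^2.
Iterating the recurrence: a_0,…,a_{7} = -3, -2, -18, -62, -258, -1022, -4098, -16382.

-16382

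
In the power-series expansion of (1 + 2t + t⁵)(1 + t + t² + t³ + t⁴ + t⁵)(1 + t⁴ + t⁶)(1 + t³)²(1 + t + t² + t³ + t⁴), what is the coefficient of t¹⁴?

(1 + 2t + t⁵) has coefficients 1,2,0,0,0,1 for degrees 0…5.
(1 + t + t² + t³ + t⁴ + t⁵) has coefficients 1,1,1,1,1,1,0,0,0,0,0,0,0,0,0 for degrees 0…14.
Multiplying by (1 + t⁴ + t⁶) gives running coefficients 1,1,1,1,2,2,2,2,2,2,1,1,0,0,0 for degrees 0…14.
Multiplying by (1 + t³)² gives running coefficients 1,1,1,3,4,4,5,7,7,7,7,7,6,4,4 for degrees 0…14.
Finally multiplying by (1 + t + t² + t³ + t⁴), the product of all factors after the first has coefficients 1,2,3,6,10,13,17,23,27,30,33,35,34,31,28 for degrees 0…14.
[t¹⁴] = 1·28 + 2·31 + 1·30 = 120.

120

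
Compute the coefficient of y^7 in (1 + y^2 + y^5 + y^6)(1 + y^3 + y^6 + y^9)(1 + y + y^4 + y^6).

(1 + y^2 + y^5 + y^6) has coefficients 1,0,1,0,0,1,1 for degrees 0…6.
(1 + y^3 + y^6 + y^9) has coefficients 1,0,0,1,0,0,1,0 for degrees 0…7.
Finally multiplying by (1 + y + y^4 + y^6), the product of all factors after the first has coefficients 1,1,0,1,2,0,2,2 for degrees 0…7.
[y^7] = 1·2 + 1·0 + 1·0 + 1·1 = 3.

3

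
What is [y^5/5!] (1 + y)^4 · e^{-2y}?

The EGF product rule gives c_5 = Σ_{k_1+k_2=5} C(5; k_1,k_2) · ∏ g_i(k_i), where (1+y)^4 gives the falling factorial (4)_k; e^{-2y} gives (-2)^k.
g_1(k) for k = 0…5: 1, 4, 12, 24, 24, 0.
g_2(k) for k = 0…5: 1, -2, 4, -8, 16, -32.
c_5 = Σ_k C(5,k)·g_1(k)·g_2(5−k) = 1·1·(-32) + 5·4·16 + 10·12·(-8) + 10·24·4 + 5·24·(-2) = −32 + 320 − 960 + 960 − 240 = 48.

48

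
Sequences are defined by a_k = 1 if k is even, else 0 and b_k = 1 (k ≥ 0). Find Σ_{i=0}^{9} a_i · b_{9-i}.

5

This is [x^9] in the product of the two ordinary generating functions.
Σ = 1·1 + 0·1 + 1·1 + 0·1 + 1·1 + 0·1 + 1·1 + 0·1 + 1·1 + 0·1 = 5.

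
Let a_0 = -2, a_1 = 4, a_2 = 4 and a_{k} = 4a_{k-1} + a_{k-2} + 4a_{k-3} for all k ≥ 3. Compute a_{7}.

The ordinary generating function has denominator 1 - 4y - y^2 - 4y^3.
Iterating the recurrence: a_0,…,a_{7} = -2, 4, 4, 12, 68, 300, 1316, 5836.

5836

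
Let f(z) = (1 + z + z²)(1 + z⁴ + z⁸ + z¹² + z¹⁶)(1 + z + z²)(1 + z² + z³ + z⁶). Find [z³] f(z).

5

(1 + z + z²) has coefficients 1,1,1 for degrees 0…2.
(1 + z⁴ + z⁸ + z¹² + z¹⁶) has coefficients 1,0,0,0 for degrees 0…3.
Multiplying by (1 + z + z²) gives running coefficients 1,1,1,0 for degrees 0…3.
Finally multiplying by (1 + z² + z³ + z⁶), the product of all factors after the first has coefficients 1,1,2,2 for degrees 0…3.
[z³] = 1·2 + 1·2 + 1·1 = 5.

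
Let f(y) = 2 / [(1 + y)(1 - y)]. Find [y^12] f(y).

The denominator gives the recurrence a_n = a_(n−2) for n ≥ 2; the numerator fixes a_0 = 2, a_1 = 0.
Iterating: 2, 0, 2, 0, 2, 0, 2, 0, 2, 0, 2, 0, 2, so a_12 = 2.

2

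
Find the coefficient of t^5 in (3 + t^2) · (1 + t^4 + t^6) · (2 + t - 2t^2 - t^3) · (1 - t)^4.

(3 + t^2) has coefficients 3,0,1 for degrees 0…2.
(1 + t^4 + t^6) has coefficients 1,0,0,0,1,0 for degrees 0…5.
Multiplying by (2 + t - 2t^2 - t^3) gives running coefficients 2,1,-2,-1,2,1 for degrees 0…5.
Finally multiplying by (1 - t)^4, the product of all factors after the first has coefficients 2,-7,6,5,-8,-4 for degrees 0…5.
[t^5] = 3·(-4) + 1·5 = -7.

-7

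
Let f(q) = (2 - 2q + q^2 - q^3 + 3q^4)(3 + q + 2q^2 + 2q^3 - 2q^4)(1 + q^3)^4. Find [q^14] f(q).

-3

(2 - 2q + q^2 - q^3 + 3q^4) has coefficients 2,-2,1,-1,3 for degrees 0…4.
(3 + q + 2q^2 + 2q^3 - 2q^4) has coefficients 3,1,2,2,-2,0,0,0,0,0,0,0,0,0,0 for degrees 0…14.
Finally multiplying by (1 + q^3)^4, the product of all factors after the first has coefficients 3,1,2,14,2,8,26,-2,12,24,-8,8,11,-7,2 for degrees 0…14.
[q^14] = 2·2 − 2·(-7) + 1·11 − 1·8 + 3·(-8) = -3.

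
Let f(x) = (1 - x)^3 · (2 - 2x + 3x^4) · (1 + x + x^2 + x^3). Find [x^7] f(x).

(1 - x)^3 has coefficients 1,-3,3,-1 for degrees 0…3.
(2 - 2x + 3x^4) has coefficients 2,-2,0,0,3,0,0,0 for degrees 0…7.
Finally multiplying by (1 + x + x^2 + x^3), the product of all factors after the first has coefficients 2,0,0,0,1,3,3,3 for degrees 0…7.
[x^7] = 1·3 − 3·3 + 3·3 − 1·1 = 2.

2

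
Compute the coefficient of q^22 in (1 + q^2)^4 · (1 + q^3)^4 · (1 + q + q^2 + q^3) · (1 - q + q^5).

32

(1 + q^2)^4 has coefficients 1,0,4,0,6,0,4,0,1 for degrees 0…8.
(1 + q^3)^4 has coefficients 1,0,0,4,0,0,6,0,0,4,0,0,1,0,0,0,0,0,0,0,0,0,0 for degrees 0…22.
Multiplying by (1 + q + q^2 + q^3) gives running coefficients 1,1,1,5,4,4,10,6,6,10,4,4,5,1,1,1,0,0,0,0,0,0,0 for degrees 0…22.
Finally multiplying by (1 - q + q^5), the product of all factors after the first has coefficients 1,0,0,4,-1,1,7,-3,5,8,-2,10,7,2,10,4,3,5,1,1,1,0,0 for degrees 0…22.
[q^22] = 1·0 + 4·1 + 6·1 + 4·3 + 1·10 = 32.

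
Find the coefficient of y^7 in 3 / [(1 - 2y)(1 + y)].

Partial fractions give a closed form: a_n = (2)·2^n + (1)·(-1)^n.
At n = 7: a_7 = 255.

255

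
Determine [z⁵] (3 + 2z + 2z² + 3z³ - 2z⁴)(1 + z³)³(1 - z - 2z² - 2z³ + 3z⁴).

-20

(3 + 2z + 2z² + 3z³ - 2z⁴) has coefficients 3,2,2,3,-2 for degrees 0…4.
(1 + z³)³ has coefficients 1,0,0,3,0,0 for degrees 0…5.
Finally multiplying by (1 - z - 2z² - 2z³ + 3z⁴), the product of all factors after the first has coefficients 1,-1,-2,1,0,-6 for degrees 0…5.
[z⁵] = 3·(-6) + 2·0 + 2·1 + 3·(-2) − 2·(-1) = -20.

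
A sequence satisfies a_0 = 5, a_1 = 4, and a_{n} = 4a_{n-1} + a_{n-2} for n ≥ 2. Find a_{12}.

38672149

The ordinary generating function has denominator 1 - 4y - y^2.
Iterating the recurrence: a_0,…,a_{12} = 5, 4, 21, 88, 373, 1580, 6693, 28352, 120101, 508756, 2155125, 9129256, 38672149.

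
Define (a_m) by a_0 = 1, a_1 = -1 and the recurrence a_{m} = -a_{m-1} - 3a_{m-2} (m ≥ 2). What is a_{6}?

The ordinary generating function has denominator 1 + z + 3z^2.
Iterating the recurrence: a_0,…,a_{6} = 1, -1, -2, 5, 1, -16, 13.

13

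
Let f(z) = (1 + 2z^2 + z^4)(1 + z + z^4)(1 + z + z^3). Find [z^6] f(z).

(1 + 2z^2 + z^4) has coefficients 1,0,2,0,1 for degrees 0…4.
(1 + z + z^4) has coefficients 1,1,0,0,1,0,0 for degrees 0…6.
Finally multiplying by (1 + z + z^3), the product of all factors after the first has coefficients 1,2,1,1,2,1,0 for degrees 0…6.
[z^6] = 1·0 + 2·2 + 1·1 = 5.

5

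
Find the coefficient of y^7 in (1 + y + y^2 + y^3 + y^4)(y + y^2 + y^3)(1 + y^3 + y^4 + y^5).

(1 + y + y^2 + y^3 + y^4) has coefficients 1,1,1,1,1 for degrees 0…4.
(y + y^2 + y^3) has coefficients 0,1,1,1,0,0,0,0 for degrees 0…7.
Finally multiplying by (1 + y^3 + y^4 + y^5), the product of all factors after the first has coefficients 0,1,1,1,1,2,3,2 for degrees 0…7.
[y^7] = 1·2 + 1·3 + 1·2 + 1·1 + 1·1 = 9.

9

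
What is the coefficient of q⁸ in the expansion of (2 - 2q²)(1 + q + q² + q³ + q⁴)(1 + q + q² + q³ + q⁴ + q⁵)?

(2 - 2q²) has coefficients 2,0,-2 for degrees 0…2.
(1 + q + q² + q³ + q⁴) has coefficients 1,1,1,1,1,0,0,0,0 for degrees 0…8.
Finally multiplying by (1 + q + q² + q³ + q⁴ + q⁵), the product of all factors after the first has coefficients 1,2,3,4,5,5,4,3,2 for degrees 0…8.
[q⁸] = 2·2 − 2·4 = -4.

-4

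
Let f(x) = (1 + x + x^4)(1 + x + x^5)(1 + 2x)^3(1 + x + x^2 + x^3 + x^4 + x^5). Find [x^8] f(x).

174

(1 + x + x^4) has coefficients 1,1,0,0,1 for degrees 0…4.
(1 + x + x^5) has coefficients 1,1,0,0,0,1,0,0,0 for degrees 0…8.
Multiplying by (1 + 2x)^3 gives running coefficients 1,7,18,20,8,1,6,12,8 for degrees 0…8.
Finally multiplying by (1 + x + x^2 + x^3 + x^4 + x^5), the product of all factors after the first has coefficients 1,8,26,46,54,55,60,65,55 for degrees 0…8.
[x^8] = 1·55 + 1·65 + 1·54 = 174.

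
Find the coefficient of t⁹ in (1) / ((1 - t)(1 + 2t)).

Partial fractions give a closed form: a_n = (1/3)·1^n + (2/3)·(-2)^n.
At n = 9: a_9 = -341.

-341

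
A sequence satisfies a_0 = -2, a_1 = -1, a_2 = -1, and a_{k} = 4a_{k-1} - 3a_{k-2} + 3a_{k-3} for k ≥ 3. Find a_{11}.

The ordinary generating function has denominator 1 - 4q + 3q^2 - 3q^3.
Iterating the recurrence: a_0,…,a_{11} = -2, -1, -1, -7, -28, -94, -313, -1054, -3559, -12013, -40537, -136786.

-136786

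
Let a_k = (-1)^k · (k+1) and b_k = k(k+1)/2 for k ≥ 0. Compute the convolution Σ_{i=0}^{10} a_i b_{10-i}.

15

This is [x^10] in the product of the two ordinary generating functions.
Σ = 1·55 − 2·45 + 3·36 − 4·28 + 5·21 − 6·15 + 7·10 − 8·6 + 9·3 − 10·1 + 11·0 = 15.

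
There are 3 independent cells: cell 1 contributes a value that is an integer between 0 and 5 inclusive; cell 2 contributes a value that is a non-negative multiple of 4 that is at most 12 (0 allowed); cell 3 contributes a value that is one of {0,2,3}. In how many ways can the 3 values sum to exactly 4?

4

The generating function for the choices is (1 + q + q^2 + q^3 + q^4 + q^5)·(1 + q^4 + q^8 + q^12)·(1 + q^2 + q^3); the count is [q^4].
(1 + q + q^2 + q^3 + q^4 + q^5) has coefficients 1,1,1,1,1 for degrees 0…4.
(1 + q^4 + q^8 + q^12) has coefficients 1,0,0,0,1 for degrees 0…4.
Finally multiplying by (1 + q^2 + q^3), the product of all factors after the first has coefficients 1,0,1,1,1 for degrees 0…4.
[q^4] = 1·1 + 1·1 + 1·1 + 1·0 + 1·1 = 4.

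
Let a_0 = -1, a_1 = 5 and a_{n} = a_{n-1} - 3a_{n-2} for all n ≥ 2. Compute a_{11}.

The ordinary generating function has denominator 1 - t + 3t^2.
Iterating the recurrence: a_0,…,a_{11} = -1, 5, 8, -7, -31, -10, 83, 113, -136, -475, -67, 1358.

1358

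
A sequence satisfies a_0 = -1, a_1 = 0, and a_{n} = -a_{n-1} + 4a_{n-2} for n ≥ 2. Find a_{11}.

11716

The ordinary generating function has denominator 1 + t - 4t^2.
Iterating the recurrence: a_0,…,a_{11} = -1, 0, -4, 4, -20, 36, -116, 260, -724, 1764, -4660, 11716.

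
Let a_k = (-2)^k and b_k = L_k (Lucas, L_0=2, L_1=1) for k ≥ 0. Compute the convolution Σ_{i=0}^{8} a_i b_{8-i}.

This is [x^8] in the product of the two ordinary generating functions.
Σ = 1·47 − 2·29 + 4·18 − 8·11 + 16·7 − 32·4 + 64·3 − 128·1 + 256·2 = 533.

533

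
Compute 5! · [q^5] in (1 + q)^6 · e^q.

4051

The EGF product rule gives c_5 = Σ_{k_1+k_2=5} C(5; k_1,k_2) · ∏ g_i(k_i), where (1+q)^6 gives the falling factorial (6)_k; e^q gives (1)^k.
g_1(k) for k = 0…5: 1, 6, 30, 120, 360, 720.
g_2(k) for k = 0…5: 1, 1, 1, 1, 1, 1.
c_5 = Σ_k C(5,k)·g_1(k)·g_2(5−k) = 1·1·1 + 5·6·1 + 10·30·1 + 10·120·1 + 5·360·1 + 1·720·1 = 1 + 30 + 300 + 1200 + 1800 + 720 = 4051.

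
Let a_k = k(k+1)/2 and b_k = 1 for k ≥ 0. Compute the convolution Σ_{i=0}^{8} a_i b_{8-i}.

120

The convolution is the x^8 coefficient of A(x)B(x).
Σ = 0·1 + 1·1 + 3·1 + 6·1 + 10·1 + 15·1 + 21·1 + 28·1 + 36·1 = 120.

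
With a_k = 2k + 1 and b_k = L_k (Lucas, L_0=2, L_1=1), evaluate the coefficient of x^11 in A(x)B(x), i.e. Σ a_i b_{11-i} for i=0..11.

This is [x^11] in the product of the two ordinary generating functions.
Σ = 1·199 + 3·123 + 5·76 + 7·47 + 9·29 + 11·18 + 13·11 + 15·7 + 17·4 + 19·3 + 21·1 + 23·2 = 2176.

2176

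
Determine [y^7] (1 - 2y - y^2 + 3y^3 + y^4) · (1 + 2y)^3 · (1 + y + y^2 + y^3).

(1 - 2y - y^2 + 3y^3 + y^4) has coefficients 1,-2,-1,3,1 for degrees 0…4.
(1 + 2y)^3 has coefficients 1,6,12,8,0,0,0,0 for degrees 0…7.
Finally multiplying by (1 + y + y^2 + y^3), the product of all factors after the first has coefficients 1,7,19,27,26,20,8,0 for degrees 0…7.
[y^7] = 1·0 − 2·8 − 1·20 + 3·26 + 1·27 = 69.

69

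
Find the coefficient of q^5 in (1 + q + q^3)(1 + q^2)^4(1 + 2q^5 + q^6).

12

(1 + q + q^3) has coefficients 1,1,0,1 for degrees 0…3.
(1 + q^2)^4 has coefficients 1,0,4,0,6,0 for degrees 0…5.
Finally multiplying by (1 + 2q^5 + q^6), the product of all factors after the first has coefficients 1,0,4,0,6,2 for degrees 0…5.
[q^5] = 1·2 + 1·6 + 1·4 = 12.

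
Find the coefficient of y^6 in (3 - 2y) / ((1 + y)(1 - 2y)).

87

The denominator gives the recurrence a_n = a_(n−1) + 2a_(n−2) for n ≥ 2; the numerator fixes a_0 = 3, a_1 = 1.
Iterating: 3, 1, 7, 9, 23, 41, 87, so a_6 = 87.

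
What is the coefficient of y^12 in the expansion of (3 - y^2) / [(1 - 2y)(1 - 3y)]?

4583294

The denominator gives the recurrence a_n = 5a_(n−1) − 6a_(n−2) for n ≥ 3; the numerator fixes a_0 = 3, a_1 = 15, a_2 = 56.
Iterating: 3, 15, 56, 190, 614, 1930, 5966, 18250, 55454, 167770, 506126, 1524010, 4583294, so a_12 = 4583294.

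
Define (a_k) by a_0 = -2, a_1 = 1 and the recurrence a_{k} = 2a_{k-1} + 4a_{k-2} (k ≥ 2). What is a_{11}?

The ordinary generating function has denominator 1 - 2t - 4t^2.
Iterating the recurrence: a_0,…,a_{11} = -2, 1, -6, -8, -40, -112, -384, -1216, -3968, -12800, -41472, -134144.

-134144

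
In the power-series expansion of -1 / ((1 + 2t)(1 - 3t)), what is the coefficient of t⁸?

Partial fractions give a closed form: a_n = (-2/5)·(-2)^n + (-3/5)·3^n.
At n = 8: a_8 = -4039.

-4039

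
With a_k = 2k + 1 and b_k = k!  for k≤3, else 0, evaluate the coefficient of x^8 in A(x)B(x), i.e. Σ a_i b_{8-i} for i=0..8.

This is [x^8] in the product of the two ordinary generating functions.
Σ = 1·0 + 3·0 + 5·0 + 7·0 + 9·0 + 11·6 + 13·2 + 15·1 + 17·1 = 124.

124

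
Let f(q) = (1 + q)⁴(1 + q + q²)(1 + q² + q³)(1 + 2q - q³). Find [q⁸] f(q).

8

(1 + q)⁴ has coefficients 1,4,6,4,1 for degrees 0…4.
(1 + q + q²) has coefficients 1,1,1,0,0,0,0,0,0 for degrees 0…8.
Multiplying by (1 + q² + q³) gives running coefficients 1,1,2,2,2,1,0,0,0 for degrees 0…8.
Finally multiplying by (1 + 2q - q³), the product of all factors after the first has coefficients 1,3,4,5,5,3,0,-2,-1 for degrees 0…8.
[q⁸] = 1·(-1) + 4·(-2) + 6·0 + 4·3 + 1·5 = 8.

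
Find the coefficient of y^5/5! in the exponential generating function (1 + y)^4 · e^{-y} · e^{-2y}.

-63

The EGF product rule gives c_5 = Σ_{k_1+k_2+k_3=5} C(5; k_1,k_2,k_3) · ∏ g_i(k_i), where (1+y)^4 gives the falling factorial (4)_k; e^{-y} gives (-1)^k; e^{-2y} gives (-2)^k.
g_1(k) for k = 0…5: 1, 4, 12, 24, 24, 0.
g_2(k) for k = 0…5: 1, -1, 1, -1, 1, -1.
g_3(k) for k = 0…5: 1, -2, 4, -8, 16, -32.
First combine the last two factors: h(k) = Σ_j C(k,j)·g_2(j)·g_3(k−j) for k = 0…5: 1, -3, 9, -27, 81, -243.
c_5 = Σ_k C(5,k)·g_1(k)·h(5−k) = 1·1·(-243) + 5·4·81 + 10·12·(-27) + 10·24·9 + 5·24·(-3) = −243 + 1620 − 3240 + 2160 − 360 = -63.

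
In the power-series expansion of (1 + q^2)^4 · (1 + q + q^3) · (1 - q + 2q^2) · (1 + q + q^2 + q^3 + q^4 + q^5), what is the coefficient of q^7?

(1 + q^2)^4 has coefficients 1,0,4,0,6,0,4,0 for degrees 0…7.
(1 + q + q^3) has coefficients 1,1,0,1,0,0,0,0 for degrees 0…7.
Multiplying by (1 - q + 2q^2) gives running coefficients 1,0,1,3,-1,2,0,0 for degrees 0…7.
Finally multiplying by (1 + q + q^2 + q^3 + q^4 + q^5), the product of all factors after the first has coefficients 1,1,2,5,4,6,5,5 for degrees 0…7.
[q^7] = 1·5 + 4·6 + 6·5 + 4·1 = 63.

63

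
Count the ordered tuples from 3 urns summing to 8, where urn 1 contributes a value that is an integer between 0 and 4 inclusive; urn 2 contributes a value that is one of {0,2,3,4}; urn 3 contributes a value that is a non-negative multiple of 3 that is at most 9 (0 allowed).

The generating function for the choices is (1 + q + q^2 + q^3 + q^4)·(1 + q^2 + q^3 + q^4)·(1 + q^3 + q^6 + q^9); the count is [q^8].
(1 + q + q^2 + q^3 + q^4) has coefficients 1,1,1,1,1 for degrees 0…4.
(1 + q^2 + q^3 + q^4) has coefficients 1,0,1,1,1,0,0,0,0 for degrees 0…8.
Finally multiplying by (1 + q^3 + q^6 + q^9), the product of all factors after the first has coefficients 1,0,1,2,1,1,2,1,1 for degrees 0…8.
[q^8] = 1·1 + 1·1 + 1·2 + 1·1 + 1·1 = 6.

6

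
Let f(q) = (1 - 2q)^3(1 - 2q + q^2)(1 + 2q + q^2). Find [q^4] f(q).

(1 - 2q)^3 has coefficients 1,-6,12,-8 for degrees 0…3.
(1 - 2q + q^2) has coefficients 1,-2,1,0,0 for degrees 0…4.
Finally multiplying by (1 + 2q + q^2), the product of all factors after the first has coefficients 1,0,-2,0,1 for degrees 0…4.
[q^4] = 1·1 − 6·0 + 12·(-2) − 8·0 = -23.

-23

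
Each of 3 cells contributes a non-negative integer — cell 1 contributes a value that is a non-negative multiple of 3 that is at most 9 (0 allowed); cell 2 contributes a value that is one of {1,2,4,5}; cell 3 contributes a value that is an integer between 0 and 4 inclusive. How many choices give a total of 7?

6

The generating function for the choices is (1 + t^3 + t^6 + t^9)·(t + t^2 + t^4 + t^5)·(1 + t + t^2 + t^3 + t^4); the count is [t^7].
(1 + t^3 + t^6 + t^9) has coefficients 1,0,0,1,0,0,1,0 for degrees 0…7.
(t + t^2 + t^4 + t^5) has coefficients 0,1,1,0,1,1,0,0 for degrees 0…7.
Finally multiplying by (1 + t + t^2 + t^3 + t^4), the product of all factors after the first has coefficients 0,1,2,2,3,4,3,2 for degrees 0…7.
[t^7] = 1·2 + 1·3 + 1·1 = 6.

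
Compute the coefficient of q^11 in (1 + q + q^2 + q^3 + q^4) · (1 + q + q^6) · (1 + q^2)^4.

(1 + q + q^2 + q^3 + q^4) has coefficients 1,1,1,1,1 for degrees 0…4.
(1 + q + q^6) has coefficients 1,1,0,0,0,0,1,0,0,0,0,0 for degrees 0…11.
Finally multiplying by (1 + q^2)^4, the product of all factors after the first has coefficients 1,1,4,4,6,6,5,4,5,1,6,0 for degrees 0…11.
[q^11] = 1·0 + 1·6 + 1·1 + 1·5 + 1·4 = 16.

16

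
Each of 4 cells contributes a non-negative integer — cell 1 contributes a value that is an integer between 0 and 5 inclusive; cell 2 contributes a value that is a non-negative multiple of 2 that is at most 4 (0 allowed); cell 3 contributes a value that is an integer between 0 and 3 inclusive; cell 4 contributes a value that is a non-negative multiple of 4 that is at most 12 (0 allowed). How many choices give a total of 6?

The generating function for the choices is (1 + x + x^2 + x^3 + x^4 + x^5)·(1 + x^2 + x^4)·(1 + x + x^2 + x^3)·(1 + x^4 + x^8 + x^12); the count is [x^6].
(1 + x + x^2 + x^3 + x^4 + x^5) has coefficients 1,1,1,1,1,1 for degrees 0…5.
(1 + x^2 + x^4) has coefficients 1,0,1,0,1,0,0 for degrees 0…6.
Multiplying by (1 + x + x^2 + x^3) gives running coefficients 1,1,2,2,2,2,1 for degrees 0…6.
Finally multiplying by (1 + x^4 + x^8 + x^12), the product of all factors after the first has coefficients 1,1,2,2,3,3,3 for degrees 0…6.
[x^6] = 1·3 + 1·3 + 1·3 + 1·2 + 1·2 + 1·1 = 14.

14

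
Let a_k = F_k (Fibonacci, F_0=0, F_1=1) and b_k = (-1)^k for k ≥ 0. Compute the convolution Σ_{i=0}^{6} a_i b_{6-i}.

Write out a_i and b_{6-i} for i = 0,…,6 and sum the products.
Σ = 0·1 + 1·(-1) + 1·1 + 2·(-1) + 3·1 + 5·(-1) + 8·1 = 4.

4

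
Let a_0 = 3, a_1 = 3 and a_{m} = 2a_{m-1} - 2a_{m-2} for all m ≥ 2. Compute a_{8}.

The ordinary generating function has denominator 1 - 2z + 2z^2.
Iterating the recurrence: a_0,…,a_{8} = 3, 3, 0, -6, -12, -12, 0, 24, 48.

48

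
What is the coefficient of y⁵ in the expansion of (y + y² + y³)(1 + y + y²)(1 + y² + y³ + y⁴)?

7

(y + y² + y³) has coefficients 0,1,1,1 for degrees 0…3.
(1 + y + y²) has coefficients 1,1,1,0,0,0 for degrees 0…5.
Finally multiplying by (1 + y² + y³ + y⁴), the product of all factors after the first has coefficients 1,1,2,2,3,2 for degrees 0…5.
[y⁵] = 1·3 + 1·2 + 1·2 = 7.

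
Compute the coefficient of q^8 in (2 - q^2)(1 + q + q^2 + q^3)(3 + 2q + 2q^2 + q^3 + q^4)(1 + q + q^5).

(2 - q^2) has coefficients 2,0,-1 for degrees 0…2.
(1 + q + q^2 + q^3) has coefficients 1,1,1,1,0,0,0,0,0 for degrees 0…8.
Multiplying by (3 + 2q + 2q^2 + q^3 + q^4) gives running coefficients 3,5,7,8,6,4,2,1,0 for degrees 0…8.
Finally multiplying by (1 + q + q^5), the product of all factors after the first has coefficients 3,8,12,15,14,13,11,10,9 for degrees 0…8.
[q^8] = 2·9 − 1·11 = 7.

7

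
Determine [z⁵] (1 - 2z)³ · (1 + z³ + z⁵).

(1 - 2z)³ has coefficients 1,-6,12,-8 for degrees 0…3.
(1 + z³ + z⁵) has coefficients 1,0,0,1,0,1 for degrees 0…5.
[z⁵] = 1·1 − 6·0 + 12·1 − 8·0 = 13.

13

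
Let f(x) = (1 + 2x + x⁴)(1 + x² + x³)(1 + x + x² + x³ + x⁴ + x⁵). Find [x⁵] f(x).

10

(1 + 2x + x⁴) has coefficients 1,2,0,0,1 for degrees 0…4.
(1 + x² + x³) has coefficients 1,0,1,1,0,0 for degrees 0…5.
Finally multiplying by (1 + x + x² + x³ + x⁴ + x⁵), the product of all factors after the first has coefficients 1,1,2,3,3,3 for degrees 0…5.
[x⁵] = 1·3 + 2·3 + 1·1 = 10.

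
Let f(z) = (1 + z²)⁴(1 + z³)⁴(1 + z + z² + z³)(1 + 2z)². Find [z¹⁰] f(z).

721

(1 + z²)⁴ has coefficients 1,0,4,0,6,0,4,0,1 for degrees 0…8.
(1 + z³)⁴ has coefficients 1,0,0,4,0,0,6,0,0,4,0 for degrees 0…10.
Multiplying by (1 + z + z² + z³) gives running coefficients 1,1,1,5,4,4,10,6,6,10,4 for degrees 0…10.
Finally multiplying by (1 + 2z)², the product of all factors after the first has coefficients 1,5,9,13,28,40,42,62,70,58,68 for degrees 0…10.
[z¹⁰] = 1·68 + 4·70 + 6·42 + 4·28 + 1·9 = 721.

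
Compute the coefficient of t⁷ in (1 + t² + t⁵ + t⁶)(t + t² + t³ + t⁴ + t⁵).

(1 + t² + t⁵ + t⁶) has coefficients 1,0,1,0,0,1,1 for degrees 0…6.
(t + t² + t³ + t⁴ + t⁵) has coefficients 0,1,1,1,1,1,0,0 for degrees 0…7.
[t⁷] = 1·0 + 1·1 + 1·1 + 1·1 = 3.

3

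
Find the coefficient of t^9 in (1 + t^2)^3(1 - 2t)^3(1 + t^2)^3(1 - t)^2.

(1 + t^2)^3 has coefficients 1,0,3,0,3,0,1 for degrees 0…6.
(1 - 2t)^3 has coefficients 1,-6,12,-8,0,0,0,0,0,0 for degrees 0…9.
Multiplying by (1 + t^2)^3 gives running coefficients 1,-6,15,-26,39,-42,37,-30,12,-8 for degrees 0…9.
Finally multiplying by (1 - t)^2, the product of all factors after the first has coefficients 1,-8,28,-62,106,-146,160,-146,109,-62 for degrees 0…9.
[t^9] = 1·(-62) + 3·(-146) + 3·(-146) + 1·(-62) = -1000.

-1000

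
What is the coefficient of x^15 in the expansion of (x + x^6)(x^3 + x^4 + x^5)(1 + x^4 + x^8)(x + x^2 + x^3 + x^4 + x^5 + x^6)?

(x + x^6) has coefficients 0,1,0,0,0,0,1 for degrees 0…6.
(x^3 + x^4 + x^5) has coefficients 0,0,0,1,1,1,0,0,0,0,0,0,0,0,0,0 for degrees 0…15.
Multiplying by (1 + x^4 + x^8) gives running coefficients 0,0,0,1,1,1,0,1,1,1,0,1,1,1,0,0 for degrees 0…15.
Finally multiplying by (x + x^2 + x^3 + x^4 + x^5 + x^6), the product of all factors after the first has coefficients 0,0,0,0,1,2,3,3,4,5,5,4,4,5,5,4 for degrees 0…15.
[x^15] = 1·5 + 1·5 = 10.

10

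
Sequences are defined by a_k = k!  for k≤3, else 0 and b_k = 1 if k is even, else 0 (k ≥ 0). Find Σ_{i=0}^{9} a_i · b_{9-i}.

The convolution is the t^9 coefficient of A(t)B(t).
Σ = 1·0 + 1·1 + 2·0 + 6·1 + 0·0 + 0·1 + 0·0 + 0·1 + 0·0 + 0·1 = 7.

7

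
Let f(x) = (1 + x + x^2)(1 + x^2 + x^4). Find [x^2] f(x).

2

(1 + x + x^2) has coefficients 1,1,1 for degrees 0…2.
(1 + x^2 + x^4) has coefficients 1,0,1 for degrees 0…2.
[x^2] = 1·1 + 1·0 + 1·1 = 2.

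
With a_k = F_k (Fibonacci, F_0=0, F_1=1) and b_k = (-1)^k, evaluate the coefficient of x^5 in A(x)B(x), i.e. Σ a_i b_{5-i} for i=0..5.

The convolution is the x^5 coefficient of A(x)B(x).
Σ = 0·(-1) + 1·1 + 1·(-1) + 2·1 + 3·(-1) + 5·1 = 4.

4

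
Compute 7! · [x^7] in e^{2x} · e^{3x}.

The EGF product rule gives c_7 = Σ_{k_1+k_2=7} C(7; k_1,k_2) · ∏ g_i(k_i), where e^{2x} gives (2)^k; e^{3x} gives (3)^k.
g_1(k) for k = 0…7: 1, 2, 4, 8, 16, 32, 64, 128.
g_2(k) for k = 0…7: 1, 3, 9, 27, 81, 243, 729, 2187.
c_7 = Σ_k C(7,k)·g_1(k)·g_2(7−k) = 1·1·2187 + 7·2·729 + 21·4·243 + 35·8·81 + 35·16·27 + 21·32·9 + 7·64·3 + 1·128·1 = 2187 + 10206 + 20412 + 22680 + 15120 + 6048 + 1344 + 128 = 78125.

78125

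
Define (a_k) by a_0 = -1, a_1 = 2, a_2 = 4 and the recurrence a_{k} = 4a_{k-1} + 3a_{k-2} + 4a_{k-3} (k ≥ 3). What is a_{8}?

48380

The ordinary generating function has denominator 1 - 4t - 3t^2 - 4t^3.
Iterating the recurrence: a_0,…,a_{8} = -1, 2, 4, 18, 92, 438, 2100, 10082, 48380.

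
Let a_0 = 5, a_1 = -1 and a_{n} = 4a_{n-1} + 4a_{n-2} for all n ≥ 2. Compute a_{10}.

3825664

The ordinary generating function has denominator 1 - 4t - 4t^2.
Iterating the recurrence: a_0,…,a_{10} = 5, -1, 16, 60, 304, 1456, 7040, 33984, 164096, 792320, 3825664.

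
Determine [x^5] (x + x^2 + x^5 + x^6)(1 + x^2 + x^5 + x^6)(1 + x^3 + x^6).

2

(x + x^2 + x^5 + x^6) has coefficients 0,1,1,0,0,1 for degrees 0…5.
(1 + x^2 + x^5 + x^6) has coefficients 1,0,1,0,0,1 for degrees 0…5.
Finally multiplying by (1 + x^3 + x^6), the product of all factors after the first has coefficients 1,0,1,1,0,2 for degrees 0…5.
[x^5] = 1·0 + 1·1 + 1·1 = 2.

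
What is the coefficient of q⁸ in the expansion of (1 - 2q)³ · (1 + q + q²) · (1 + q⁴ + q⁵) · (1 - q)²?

-6

(1 - 2q)³ has coefficients 1,-6,12,-8 for degrees 0…3.
(1 + q + q²) has coefficients 1,1,1,0,0,0,0,0,0 for degrees 0…8.
Multiplying by (1 + q⁴ + q⁵) gives running coefficients 1,1,1,0,1,2,2,1,0 for degrees 0…8.
Finally multiplying by (1 - q)², the product of all factors after the first has coefficients 1,-1,0,-1,2,0,-1,-1,0 for degrees 0…8.
[q⁸] = 1·0 − 6·(-1) + 12·(-1) − 8·0 = -6.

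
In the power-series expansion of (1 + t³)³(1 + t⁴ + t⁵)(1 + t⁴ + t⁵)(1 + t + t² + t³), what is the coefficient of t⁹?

(1 + t³)³ has coefficients 1,0,0,3,0,0,3,0,0,1 for degrees 0…9.
(1 + t⁴ + t⁵) has coefficients 1,0,0,0,1,1,0,0,0,0 for degrees 0…9.
Multiplying by (1 + t⁴ + t⁵) gives running coefficients 1,0,0,0,2,2,0,0,1,2 for degrees 0…9.
Finally multiplying by (1 + t + t² + t³), the product of all factors after the first has coefficients 1,1,1,1,2,4,4,4,3,3 for degrees 0…9.
[t⁹] = 1·3 + 3·4 + 3·1 + 1·1 = 19.

19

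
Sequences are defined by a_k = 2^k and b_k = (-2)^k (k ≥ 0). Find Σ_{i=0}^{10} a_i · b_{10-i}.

The convolution is the x^10 coefficient of A(x)B(x).
Σ = 1·1024 + 2·(-512) + 4·256 + 8·(-128) + 16·64 + 32·(-32) + 64·16 + 128·(-8) + 256·4 + 512·(-2) + 1024·1 = 1024.

1024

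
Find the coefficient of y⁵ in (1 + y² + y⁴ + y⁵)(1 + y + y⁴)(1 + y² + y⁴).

4

(1 + y² + y⁴ + y⁵) has coefficients 1,0,1,0,1,1 for degrees 0…5.
(1 + y + y⁴) has coefficients 1,1,0,0,1,0 for degrees 0…5.
Finally multiplying by (1 + y² + y⁴), the product of all factors after the first has coefficients 1,1,1,1,2,1 for degrees 0…5.
[y⁵] = 1·1 + 1·1 + 1·1 + 1·1 = 4.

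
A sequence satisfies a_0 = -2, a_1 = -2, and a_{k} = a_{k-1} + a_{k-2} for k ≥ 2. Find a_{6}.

-26

The ordinary generating function has denominator 1 - t - t^2.
Iterating the recurrence: a_0,…,a_{6} = -2, -2, -4, -6, -10, -16, -26.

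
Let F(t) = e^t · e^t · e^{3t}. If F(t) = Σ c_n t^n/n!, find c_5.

The EGF product rule gives c_5 = Σ_{k_1+k_2+k_3=5} C(5; k_1,k_2,k_3) · ∏ g_i(k_i), where e^t gives (1)^k; e^t gives (1)^k; e^{3t} gives (3)^k.
g_1(k) for k = 0…5: 1, 1, 1, 1, 1, 1.
g_2(k) for k = 0…5: 1, 1, 1, 1, 1, 1.
g_3(k) for k = 0…5: 1, 3, 9, 27, 81, 243.
First combine the last two factors: h(k) = Σ_j C(k,j)·g_2(j)·g_3(k−j) for k = 0…5: 1, 4, 16, 64, 256, 1024.
c_5 = Σ_k C(5,k)·g_1(k)·h(5−k) = 1·1·1024 + 5·1·256 + 10·1·64 + 10·1·16 + 5·1·4 + 1·1·1 = 1024 + 1280 + 640 + 160 + 20 + 1 = 3125.

3125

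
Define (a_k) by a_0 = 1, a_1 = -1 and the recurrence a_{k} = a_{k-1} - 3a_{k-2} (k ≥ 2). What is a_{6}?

The ordinary generating function has denominator 1 - x + 3x^2.
Iterating the recurrence: a_0,…,a_{6} = 1, -1, -4, -1, 11, 14, -19.

-19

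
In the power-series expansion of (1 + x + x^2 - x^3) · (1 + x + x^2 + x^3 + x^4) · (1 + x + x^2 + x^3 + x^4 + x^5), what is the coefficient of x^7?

7

(1 + x + x^2 - x^3) has coefficients 1,1,1,-1 for degrees 0…3.
(1 + x + x^2 + x^3 + x^4) has coefficients 1,1,1,1,1,0,0,0 for degrees 0…7.
Finally multiplying by (1 + x + x^2 + x^3 + x^4 + x^5), the product of all factors after the first has coefficients 1,2,3,4,5,5,4,3 for degrees 0…7.
[x^7] = 1·3 + 1·4 + 1·5 − 1·5 = 7.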